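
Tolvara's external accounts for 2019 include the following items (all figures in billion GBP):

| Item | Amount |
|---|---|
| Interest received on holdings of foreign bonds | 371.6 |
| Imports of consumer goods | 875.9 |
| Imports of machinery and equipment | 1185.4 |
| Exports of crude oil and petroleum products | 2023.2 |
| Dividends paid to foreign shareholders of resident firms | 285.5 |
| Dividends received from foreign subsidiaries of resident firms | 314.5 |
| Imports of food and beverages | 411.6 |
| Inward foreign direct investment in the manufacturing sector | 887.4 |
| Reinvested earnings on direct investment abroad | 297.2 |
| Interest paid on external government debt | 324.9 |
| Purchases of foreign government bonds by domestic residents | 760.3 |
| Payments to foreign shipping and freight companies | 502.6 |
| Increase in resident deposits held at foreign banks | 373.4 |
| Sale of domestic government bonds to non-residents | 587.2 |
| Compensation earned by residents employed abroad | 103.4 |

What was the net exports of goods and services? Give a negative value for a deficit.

Goods: -1185.4 + 2023.2 - 875.9 - 411.6 = -449.7
Services: -502.6
Trade balance = -449.7 + (-502.6) = -952.3
(Excluded from the trade balance — primary income: interest received on holdings of foreign bonds 371.6, dividends paid to foreign shareholders of resident firms 285.5, dividends received from foreign subsidiaries of resident firms 314.5, reinvested earnings on direct investment abroad 297.2, interest paid on external government debt 324.9, compensation earned by residents employed abroad 103.4; financial account: inward foreign direct investment in the manufacturing sector 887.4, purchases of foreign government bonds by domestic residents 760.3, increase in resident deposits held at foreign banks 373.4, sale of domestic government bonds to non-residents 587.2.)

-952.3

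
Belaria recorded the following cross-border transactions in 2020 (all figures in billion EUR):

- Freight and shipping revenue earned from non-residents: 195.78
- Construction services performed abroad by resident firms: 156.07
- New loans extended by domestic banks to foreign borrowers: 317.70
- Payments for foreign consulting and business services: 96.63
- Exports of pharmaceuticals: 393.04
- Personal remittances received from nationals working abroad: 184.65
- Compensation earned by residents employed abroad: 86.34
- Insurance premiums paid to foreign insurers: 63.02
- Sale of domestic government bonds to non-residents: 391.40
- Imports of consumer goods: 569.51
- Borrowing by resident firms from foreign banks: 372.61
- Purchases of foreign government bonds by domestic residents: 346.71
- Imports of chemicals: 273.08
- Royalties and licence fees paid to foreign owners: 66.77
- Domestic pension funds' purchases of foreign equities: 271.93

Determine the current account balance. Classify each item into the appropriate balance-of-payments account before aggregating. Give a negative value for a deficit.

-53.13

Goods: -569.51 - 273.08 + 393.04 = -449.55
Services: -63.02 + 195.78 - 66.77 - 96.63 + 156.07 = 125.43
Primary income: 86.34
Secondary income: 184.65
Current account = (-449.55) + 125.43 + 86.34 + 184.65 = -53.13
(Excluded from the current account — financial account: new loans extended by domestic banks to foreign borrowers 317.70, sale of domestic government bonds to non-residents 391.40, borrowing by resident firms from foreign banks 372.61, purchases of foreign government bonds by domestic residents 346.71, domestic pension funds' purchases of foreign equities 271.93.)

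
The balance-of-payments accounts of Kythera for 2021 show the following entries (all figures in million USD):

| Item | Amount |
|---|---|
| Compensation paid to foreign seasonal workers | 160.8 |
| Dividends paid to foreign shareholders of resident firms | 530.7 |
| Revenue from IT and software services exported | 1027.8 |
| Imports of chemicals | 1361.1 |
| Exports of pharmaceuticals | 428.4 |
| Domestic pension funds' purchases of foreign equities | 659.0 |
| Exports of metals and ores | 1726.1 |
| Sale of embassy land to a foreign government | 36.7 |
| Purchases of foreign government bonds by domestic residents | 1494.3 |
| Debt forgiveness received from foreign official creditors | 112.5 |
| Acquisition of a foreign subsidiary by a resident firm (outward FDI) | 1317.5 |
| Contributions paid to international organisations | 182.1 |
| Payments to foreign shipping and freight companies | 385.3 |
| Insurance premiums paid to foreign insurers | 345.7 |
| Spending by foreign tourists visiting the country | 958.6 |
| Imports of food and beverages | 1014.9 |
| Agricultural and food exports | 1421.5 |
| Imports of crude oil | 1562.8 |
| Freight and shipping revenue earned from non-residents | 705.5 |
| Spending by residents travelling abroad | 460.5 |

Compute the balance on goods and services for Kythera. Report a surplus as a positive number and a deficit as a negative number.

Goods: 1421.5 + 1726.1 - 1562.8 - 1361.1 + 428.4 - 1014.9 = -362.8
Services: 705.5 + 958.6 - 460.5 - 345.7 - 385.3 + 1027.8 = 1500.4
Trade balance = -362.8 + 1500.4 = 1137.6
(Excluded from the trade balance — primary income: compensation paid to foreign seasonal workers 160.8, dividends paid to foreign shareholders of resident firms 530.7; financial account: domestic pension funds' purchases of foreign equities 659.0, purchases of foreign government bonds by domestic residents 1494.3, acquisition of a foreign subsidiary by a resident firm (outward FDI) 1317.5; capital account: sale of embassy land to a foreign government 36.7, debt forgiveness received from foreign official creditors 112.5; secondary income: contributions paid to international organisations 182.1.)

1137.6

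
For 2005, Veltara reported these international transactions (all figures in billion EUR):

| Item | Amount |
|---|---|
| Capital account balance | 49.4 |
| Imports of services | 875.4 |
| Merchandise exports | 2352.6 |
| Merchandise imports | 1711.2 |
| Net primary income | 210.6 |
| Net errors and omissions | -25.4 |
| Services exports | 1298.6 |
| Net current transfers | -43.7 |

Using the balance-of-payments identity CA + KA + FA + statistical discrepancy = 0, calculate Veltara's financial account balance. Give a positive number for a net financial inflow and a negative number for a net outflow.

-1255.5

Goods balance = 2352.6 - 1711.2 = 641.4
Services balance = 1298.6 - 875.4 = 423.2
Trade balance (goods + services) = 641.4 + 423.2 = 1064.6
Net primary income = 210.6
Net secondary income = -43.7
Current account = 1064.6 + 210.6 + (-43.7) = 1231.5
Financial account = -(1231.5 + 49.4 + (-25.4)) = -1255.5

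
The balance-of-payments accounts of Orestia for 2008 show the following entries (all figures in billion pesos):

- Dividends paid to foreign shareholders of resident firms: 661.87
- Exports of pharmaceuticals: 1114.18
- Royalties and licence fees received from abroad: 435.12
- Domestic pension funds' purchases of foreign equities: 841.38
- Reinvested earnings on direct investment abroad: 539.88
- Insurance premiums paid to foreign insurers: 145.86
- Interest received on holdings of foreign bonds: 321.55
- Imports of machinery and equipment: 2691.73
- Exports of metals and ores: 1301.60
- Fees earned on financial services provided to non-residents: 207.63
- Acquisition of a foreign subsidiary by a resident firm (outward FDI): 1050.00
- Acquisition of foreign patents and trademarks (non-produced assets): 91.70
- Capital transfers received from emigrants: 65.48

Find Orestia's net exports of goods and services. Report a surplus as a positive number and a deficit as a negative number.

Goods: 1114.18 + 1301.60 - 2691.73 = -275.95
Services: 435.12 + 207.63 - 145.86 = 496.89
Trade balance = -275.95 + 496.89 = 220.94
(Excluded from the trade balance — primary income: dividends paid to foreign shareholders of resident firms 661.87, reinvested earnings on direct investment abroad 539.88, interest received on holdings of foreign bonds 321.55; financial account: domestic pension funds' purchases of foreign equities 841.38, acquisition of a foreign subsidiary by a resident firm (outward FDI) 1050.00; capital account: acquisition of foreign patents and trademarks (non-produced assets) 91.70, capital transfers received from emigrants 65.48.)

220.94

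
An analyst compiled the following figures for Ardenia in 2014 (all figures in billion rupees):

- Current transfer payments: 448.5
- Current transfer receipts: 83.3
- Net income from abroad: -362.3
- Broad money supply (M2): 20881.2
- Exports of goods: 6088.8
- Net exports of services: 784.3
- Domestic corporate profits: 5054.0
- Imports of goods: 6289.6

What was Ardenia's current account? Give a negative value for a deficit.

-144.0

Goods balance = 6088.8 - 6289.6 = -200.8
Services balance = 784.3
Trade balance (goods + services) = -200.8 + 784.3 = 583.5
Net primary income = -362.3
Net secondary income = 83.3 - 448.5 = -365.2
Current account = 583.5 + (-362.3) + (-365.2) = -144.0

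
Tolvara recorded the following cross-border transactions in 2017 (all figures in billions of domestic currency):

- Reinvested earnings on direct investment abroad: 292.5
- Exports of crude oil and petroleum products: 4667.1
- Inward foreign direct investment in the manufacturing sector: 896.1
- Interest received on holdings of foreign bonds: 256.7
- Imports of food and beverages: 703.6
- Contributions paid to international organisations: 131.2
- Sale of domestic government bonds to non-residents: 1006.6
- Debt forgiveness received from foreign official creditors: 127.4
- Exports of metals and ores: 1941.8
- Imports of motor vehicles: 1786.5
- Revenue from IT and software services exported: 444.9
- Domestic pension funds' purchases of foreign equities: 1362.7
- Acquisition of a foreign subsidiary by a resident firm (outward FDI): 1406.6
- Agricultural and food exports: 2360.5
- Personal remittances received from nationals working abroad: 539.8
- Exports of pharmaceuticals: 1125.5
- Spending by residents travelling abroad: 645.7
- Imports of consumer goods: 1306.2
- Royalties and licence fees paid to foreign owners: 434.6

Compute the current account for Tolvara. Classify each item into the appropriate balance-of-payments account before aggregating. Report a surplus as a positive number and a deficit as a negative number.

Goods: 4667.1 + 1125.5 + 2360.5 + 1941.8 - 1786.5 - 1306.2 - 703.6 = 6298.6
Services: 444.9 - 434.6 - 645.7 = -635.4
Primary income: 256.7 + 292.5 = 549.2
Secondary income: 539.8 - 131.2 = 408.6
Current account = 6298.6 + (-635.4) + 549.2 + 408.6 = 6621.0
(Excluded from the current account — financial account: inward foreign direct investment in the manufacturing sector 896.1, sale of domestic government bonds to non-residents 1006.6, domestic pension funds' purchases of foreign equities 1362.7, acquisition of a foreign subsidiary by a resident firm (outward FDI) 1406.6; capital account: debt forgiveness received from foreign official creditors 127.4.)

6621.0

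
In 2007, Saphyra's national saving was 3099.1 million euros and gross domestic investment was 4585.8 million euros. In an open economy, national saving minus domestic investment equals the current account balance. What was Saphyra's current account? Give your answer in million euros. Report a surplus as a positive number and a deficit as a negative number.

-1486.7

S - I = CA (net lending to the rest of the world).
CA = S - I = 3099.1 - 4585.8 = -1486.7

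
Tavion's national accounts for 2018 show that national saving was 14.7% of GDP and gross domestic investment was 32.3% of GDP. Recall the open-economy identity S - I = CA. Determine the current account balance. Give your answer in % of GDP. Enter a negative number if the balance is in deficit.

-17.6

CA = S - I = 14.7 - 32.3 = -17.6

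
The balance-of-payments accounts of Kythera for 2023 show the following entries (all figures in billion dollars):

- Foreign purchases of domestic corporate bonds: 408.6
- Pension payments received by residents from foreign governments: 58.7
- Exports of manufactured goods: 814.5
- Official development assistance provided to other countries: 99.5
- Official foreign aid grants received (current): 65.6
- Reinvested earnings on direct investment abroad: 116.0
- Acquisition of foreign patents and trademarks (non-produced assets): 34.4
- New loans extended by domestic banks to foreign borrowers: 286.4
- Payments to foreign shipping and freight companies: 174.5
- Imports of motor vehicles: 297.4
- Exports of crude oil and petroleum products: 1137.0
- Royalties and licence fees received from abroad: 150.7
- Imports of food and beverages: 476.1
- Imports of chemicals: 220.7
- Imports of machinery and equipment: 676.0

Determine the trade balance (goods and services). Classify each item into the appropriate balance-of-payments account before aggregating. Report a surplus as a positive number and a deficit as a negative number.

Goods: -220.7 - 476.1 + 814.5 - 676.0 + 1137.0 - 297.4 = 281.3
Services: 150.7 - 174.5 = -23.8
Trade balance = 281.3 + (-23.8) = 257.5
(Excluded from the trade balance — financial account: foreign purchases of domestic corporate bonds 408.6, new loans extended by domestic banks to foreign borrowers 286.4; secondary income: pension payments received by residents from foreign governments 58.7, official development assistance provided to other countries 99.5, official foreign aid grants received (current) 65.6; primary income: reinvested earnings on direct investment abroad 116.0; capital account: acquisition of foreign patents and trademarks (non-produced assets) 34.4.)

257.5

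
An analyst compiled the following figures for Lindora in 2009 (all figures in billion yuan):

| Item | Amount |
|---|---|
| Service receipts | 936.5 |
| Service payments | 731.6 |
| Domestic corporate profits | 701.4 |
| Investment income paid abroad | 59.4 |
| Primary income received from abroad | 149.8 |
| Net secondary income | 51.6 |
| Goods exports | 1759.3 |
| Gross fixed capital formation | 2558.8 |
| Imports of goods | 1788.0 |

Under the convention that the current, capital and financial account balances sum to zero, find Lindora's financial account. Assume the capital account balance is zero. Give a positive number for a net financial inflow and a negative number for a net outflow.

-318.2

Goods balance = 1759.3 - 1788.0 = -28.7
Services balance = 936.5 - 731.6 = 204.9
Trade balance (goods + services) = -28.7 + 204.9 = 176.2
Net primary income = 149.8 - 59.4 = 90.4
Net secondary income = 51.6
Current account = 176.2 + 90.4 + 51.6 = 318.2
Financial account = -(318.2) = -318.2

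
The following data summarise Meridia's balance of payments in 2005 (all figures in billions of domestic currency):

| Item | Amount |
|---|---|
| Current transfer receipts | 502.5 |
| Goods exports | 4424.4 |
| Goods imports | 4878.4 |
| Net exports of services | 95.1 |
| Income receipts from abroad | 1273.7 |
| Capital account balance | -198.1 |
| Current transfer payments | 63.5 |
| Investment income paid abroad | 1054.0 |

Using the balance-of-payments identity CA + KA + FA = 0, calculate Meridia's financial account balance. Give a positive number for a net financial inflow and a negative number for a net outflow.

Goods balance = 4424.4 - 4878.4 = -454.0
Services balance = 95.1
Trade balance (goods + services) = -454.0 + 95.1 = -358.9
Net primary income = 1273.7 - 1054.0 = 219.7
Net secondary income = 502.5 - 63.5 = 439.0
Current account = -358.9 + 219.7 + 439.0 = 299.8
Financial account = -(299.8 + (-198.1)) = -101.7

-101.7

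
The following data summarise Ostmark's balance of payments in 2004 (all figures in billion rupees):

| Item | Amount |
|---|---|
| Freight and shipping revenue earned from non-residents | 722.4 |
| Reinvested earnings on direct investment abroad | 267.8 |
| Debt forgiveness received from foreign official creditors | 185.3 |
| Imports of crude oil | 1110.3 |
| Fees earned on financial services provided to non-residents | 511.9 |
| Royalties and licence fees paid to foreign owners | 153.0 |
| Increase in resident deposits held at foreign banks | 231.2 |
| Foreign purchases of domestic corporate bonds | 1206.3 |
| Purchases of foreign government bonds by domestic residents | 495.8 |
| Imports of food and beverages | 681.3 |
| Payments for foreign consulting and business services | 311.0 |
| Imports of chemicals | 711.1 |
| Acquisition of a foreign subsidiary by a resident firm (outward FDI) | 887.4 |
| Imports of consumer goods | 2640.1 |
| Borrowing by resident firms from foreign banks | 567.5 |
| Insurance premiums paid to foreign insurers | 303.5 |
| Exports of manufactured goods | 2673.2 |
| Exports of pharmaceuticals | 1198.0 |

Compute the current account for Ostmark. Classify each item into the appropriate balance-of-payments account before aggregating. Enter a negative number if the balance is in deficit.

Goods: -1110.3 + 1198.0 + 2673.2 - 681.3 - 711.1 - 2640.1 = -1271.6
Services: -311.0 - 153.0 + 511.9 + 722.4 - 303.5 = 466.8
Primary income: 267.8
Current account = (-1271.6) + 466.8 + 267.8 = -537.0
(Excluded from the current account — capital account: debt forgiveness received from foreign official creditors 185.3; financial account: increase in resident deposits held at foreign banks 231.2, foreign purchases of domestic corporate bonds 1206.3, purchases of foreign government bonds by domestic residents 495.8, acquisition of a foreign subsidiary by a resident firm (outward FDI) 887.4, borrowing by resident firms from foreign banks 567.5.)

-537.0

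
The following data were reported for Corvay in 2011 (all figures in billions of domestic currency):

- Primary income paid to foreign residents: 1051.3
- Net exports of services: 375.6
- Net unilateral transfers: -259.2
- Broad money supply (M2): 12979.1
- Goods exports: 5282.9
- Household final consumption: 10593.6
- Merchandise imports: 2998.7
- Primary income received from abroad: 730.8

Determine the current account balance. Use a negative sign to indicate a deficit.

Goods balance = 5282.9 - 2998.7 = 2284.2
Services balance = 375.6
Trade balance (goods + services) = 2284.2 + 375.6 = 2659.8
Net primary income = 730.8 - 1051.3 = -320.5
Net secondary income = -259.2
Current account = 2659.8 + (-320.5) + (-259.2) = 2080.1

2080.1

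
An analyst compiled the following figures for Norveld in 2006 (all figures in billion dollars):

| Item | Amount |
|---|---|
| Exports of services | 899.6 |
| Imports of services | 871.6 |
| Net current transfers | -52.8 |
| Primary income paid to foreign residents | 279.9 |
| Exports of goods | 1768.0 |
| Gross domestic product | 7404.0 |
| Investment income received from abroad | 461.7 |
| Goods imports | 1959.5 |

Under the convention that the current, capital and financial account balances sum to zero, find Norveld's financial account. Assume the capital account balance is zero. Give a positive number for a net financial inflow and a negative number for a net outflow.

34.5

Goods balance = 1768.0 - 1959.5 = -191.5
Services balance = 899.6 - 871.6 = 28.0
Trade balance (goods + services) = -191.5 + 28.0 = -163.5
Net primary income = 461.7 - 279.9 = 181.8
Net secondary income = -52.8
Current account = -163.5 + 181.8 + (-52.8) = -34.5
Financial account = -(-34.5) = 34.5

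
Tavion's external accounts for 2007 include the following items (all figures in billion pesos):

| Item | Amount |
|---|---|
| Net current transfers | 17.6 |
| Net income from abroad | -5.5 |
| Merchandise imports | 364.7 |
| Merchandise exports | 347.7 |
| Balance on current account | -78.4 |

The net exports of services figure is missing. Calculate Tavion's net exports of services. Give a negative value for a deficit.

Current account = goods balance + services balance + net primary income + net secondary income
Sum of the known components = -4.9
Net exports of services = CA - (known components) = -78.4 - (-4.9) = -73.5

-73.5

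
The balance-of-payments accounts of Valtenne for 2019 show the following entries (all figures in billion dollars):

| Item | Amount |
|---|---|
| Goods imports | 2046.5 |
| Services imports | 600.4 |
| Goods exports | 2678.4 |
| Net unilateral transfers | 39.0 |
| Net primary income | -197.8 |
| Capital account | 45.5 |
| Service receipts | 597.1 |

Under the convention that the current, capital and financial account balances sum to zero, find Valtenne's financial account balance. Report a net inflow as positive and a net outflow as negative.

-515.3

Goods balance = 2678.4 - 2046.5 = 631.9
Services balance = 597.1 - 600.4 = -3.3
Trade balance (goods + services) = 631.9 + (-3.3) = 628.6
Net primary income = -197.8
Net secondary income = 39.0
Current account = 628.6 + (-197.8) + 39.0 = 469.8
Financial account = -(469.8 + 45.5) = -515.3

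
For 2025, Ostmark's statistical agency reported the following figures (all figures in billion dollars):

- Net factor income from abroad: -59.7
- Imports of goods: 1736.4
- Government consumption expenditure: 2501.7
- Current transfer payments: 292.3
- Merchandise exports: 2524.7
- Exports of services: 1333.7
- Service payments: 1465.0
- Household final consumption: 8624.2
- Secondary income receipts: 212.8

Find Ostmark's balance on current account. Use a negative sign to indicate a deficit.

517.8

Goods balance = 2524.7 - 1736.4 = 788.3
Services balance = 1333.7 - 1465.0 = -131.3
Trade balance (goods + services) = 788.3 + (-131.3) = 657.0
Net primary income = -59.7
Net secondary income = 212.8 - 292.3 = -79.5
Current account = 657.0 + (-59.7) + (-79.5) = 517.8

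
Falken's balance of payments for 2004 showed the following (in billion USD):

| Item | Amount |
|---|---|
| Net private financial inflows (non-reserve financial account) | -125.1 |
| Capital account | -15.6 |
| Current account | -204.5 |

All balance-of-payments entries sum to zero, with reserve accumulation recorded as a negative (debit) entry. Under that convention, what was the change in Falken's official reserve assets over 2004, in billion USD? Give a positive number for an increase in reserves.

-345.2

Official reserve transactions balance = -((-204.5) + (-15.6) + (-125.1)) = 345.2
An accumulation of reserves is recorded as a debit (negative entry), so the change in the stock of reserves is the negative of that balance.
Change in official reserves = -(345.2) = -345.2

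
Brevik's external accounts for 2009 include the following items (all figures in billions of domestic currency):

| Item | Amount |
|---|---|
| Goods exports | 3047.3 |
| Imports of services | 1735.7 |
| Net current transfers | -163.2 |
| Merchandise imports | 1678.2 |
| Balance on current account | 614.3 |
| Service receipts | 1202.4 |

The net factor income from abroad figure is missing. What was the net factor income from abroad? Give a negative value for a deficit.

Current account = goods balance + services balance + net primary income + net secondary income
Sum of the known components = 672.6
Net factor income from abroad = CA - (known components) = 614.3 - 672.6 = -58.3

-58.3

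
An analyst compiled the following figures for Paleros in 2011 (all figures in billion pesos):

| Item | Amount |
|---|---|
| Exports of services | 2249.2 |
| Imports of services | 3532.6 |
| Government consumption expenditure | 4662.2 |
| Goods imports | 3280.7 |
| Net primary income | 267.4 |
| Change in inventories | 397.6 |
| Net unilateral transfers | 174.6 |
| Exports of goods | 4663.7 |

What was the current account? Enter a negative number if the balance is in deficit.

Goods balance = 4663.7 - 3280.7 = 1383.0
Services balance = 2249.2 - 3532.6 = -1283.4
Trade balance (goods + services) = 1383.0 + (-1283.4) = 99.6
Net primary income = 267.4
Net secondary income = 174.6
Current account = 99.6 + 267.4 + 174.6 = 541.6

541.6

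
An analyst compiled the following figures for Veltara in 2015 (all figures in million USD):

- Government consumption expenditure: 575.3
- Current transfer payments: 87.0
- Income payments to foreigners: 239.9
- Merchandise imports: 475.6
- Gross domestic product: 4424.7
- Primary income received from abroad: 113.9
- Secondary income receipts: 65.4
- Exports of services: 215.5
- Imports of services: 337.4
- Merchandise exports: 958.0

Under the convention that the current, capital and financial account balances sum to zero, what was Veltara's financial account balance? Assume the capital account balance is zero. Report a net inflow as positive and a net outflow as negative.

Goods balance = 958.0 - 475.6 = 482.4
Services balance = 215.5 - 337.4 = -121.9
Trade balance (goods + services) = 482.4 + (-121.9) = 360.5
Net primary income = 113.9 - 239.9 = -126.0
Net secondary income = 65.4 - 87.0 = -21.6
Current account = 360.5 + (-126.0) + (-21.6) = 212.9
Financial account = -(212.9) = -212.9

-212.9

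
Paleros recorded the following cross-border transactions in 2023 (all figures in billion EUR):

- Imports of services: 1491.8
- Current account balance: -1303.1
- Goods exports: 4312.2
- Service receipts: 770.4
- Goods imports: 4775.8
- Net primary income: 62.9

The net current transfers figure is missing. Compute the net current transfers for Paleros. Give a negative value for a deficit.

-181.0

Current account = goods balance + services balance + net primary income + net secondary income
Sum of the known components = -1122.1
Net current transfers = CA - (known components) = -1303.1 - (-1122.1) = -181.0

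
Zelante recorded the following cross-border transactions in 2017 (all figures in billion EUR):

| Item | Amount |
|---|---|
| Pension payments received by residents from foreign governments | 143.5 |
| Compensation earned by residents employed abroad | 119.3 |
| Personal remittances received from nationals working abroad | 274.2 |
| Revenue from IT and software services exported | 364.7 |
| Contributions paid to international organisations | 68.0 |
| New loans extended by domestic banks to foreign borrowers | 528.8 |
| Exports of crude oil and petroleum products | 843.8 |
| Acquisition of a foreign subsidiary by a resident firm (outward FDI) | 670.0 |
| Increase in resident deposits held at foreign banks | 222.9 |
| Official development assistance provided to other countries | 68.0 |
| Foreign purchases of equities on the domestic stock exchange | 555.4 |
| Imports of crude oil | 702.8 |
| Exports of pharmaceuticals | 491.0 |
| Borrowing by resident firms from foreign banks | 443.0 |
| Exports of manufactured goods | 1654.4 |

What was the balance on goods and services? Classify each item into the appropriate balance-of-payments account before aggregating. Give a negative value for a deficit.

Goods: 843.8 + 491.0 - 702.8 + 1654.4 = 2286.4
Services: 364.7
Trade balance = 2286.4 + 364.7 = 2651.1
(Excluded from the trade balance — secondary income: pension payments received by residents from foreign governments 143.5, personal remittances received from nationals working abroad 274.2, contributions paid to international organisations 68.0, official development assistance provided to other countries 68.0; primary income: compensation earned by residents employed abroad 119.3; financial account: new loans extended by domestic banks to foreign borrowers 528.8, acquisition of a foreign subsidiary by a resident firm (outward FDI) 670.0, increase in resident deposits held at foreign banks 222.9, foreign purchases of equities on the domestic stock exchange 555.4, borrowing by resident firms from foreign banks 443.0.)

2651.1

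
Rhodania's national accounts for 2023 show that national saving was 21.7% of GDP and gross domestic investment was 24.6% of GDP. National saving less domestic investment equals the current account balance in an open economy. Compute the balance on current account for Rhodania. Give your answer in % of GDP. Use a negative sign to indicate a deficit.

-2.9

S - I = CA (net lending to the rest of the world).
CA = S - I = 21.7 - 24.6 = -2.9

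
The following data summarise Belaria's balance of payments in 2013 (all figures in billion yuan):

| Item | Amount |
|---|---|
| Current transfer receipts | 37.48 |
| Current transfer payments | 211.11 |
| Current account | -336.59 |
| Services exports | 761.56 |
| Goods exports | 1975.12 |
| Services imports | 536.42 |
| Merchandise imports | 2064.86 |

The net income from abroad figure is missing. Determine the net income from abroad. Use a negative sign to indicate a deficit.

Current account = goods balance + services balance + net primary income + net secondary income
Sum of the known components = -38.23
Net income from abroad = CA - (known components) = -336.59 - (-38.23) = -298.36

-298.36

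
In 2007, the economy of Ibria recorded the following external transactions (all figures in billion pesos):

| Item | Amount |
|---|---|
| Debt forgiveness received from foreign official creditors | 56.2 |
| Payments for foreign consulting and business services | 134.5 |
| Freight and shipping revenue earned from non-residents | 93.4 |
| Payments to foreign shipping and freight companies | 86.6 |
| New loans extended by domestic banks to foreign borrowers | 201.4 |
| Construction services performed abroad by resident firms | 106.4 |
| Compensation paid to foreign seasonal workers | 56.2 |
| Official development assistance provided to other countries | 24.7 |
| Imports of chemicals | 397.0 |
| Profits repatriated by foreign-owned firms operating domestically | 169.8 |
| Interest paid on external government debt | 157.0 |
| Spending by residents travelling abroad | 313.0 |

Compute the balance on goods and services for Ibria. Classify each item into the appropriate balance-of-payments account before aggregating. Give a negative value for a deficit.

-731.3

Goods: -397.0
Services: 106.4 - 313.0 - 86.6 + 93.4 - 134.5 = -334.3
Trade balance = -397.0 + (-334.3) = -731.3
(Excluded from the trade balance — capital account: debt forgiveness received from foreign official creditors 56.2; financial account: new loans extended by domestic banks to foreign borrowers 201.4; primary income: compensation paid to foreign seasonal workers 56.2, profits repatriated by foreign-owned firms operating domestically 169.8, interest paid on external government debt 157.0; secondary income: official development assistance provided to other countries 24.7.)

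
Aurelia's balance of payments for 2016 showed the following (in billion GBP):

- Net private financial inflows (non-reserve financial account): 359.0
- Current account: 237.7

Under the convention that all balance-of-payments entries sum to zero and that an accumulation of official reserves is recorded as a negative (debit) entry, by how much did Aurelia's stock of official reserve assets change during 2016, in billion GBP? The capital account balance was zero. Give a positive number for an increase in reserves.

Official reserve transactions balance = -(237.7 + 359.0) = -596.7
An accumulation of reserves is recorded as a debit (negative entry), so the change in the stock of reserves is the negative of that balance.
Change in official reserves = -(-596.7) = 596.7

596.7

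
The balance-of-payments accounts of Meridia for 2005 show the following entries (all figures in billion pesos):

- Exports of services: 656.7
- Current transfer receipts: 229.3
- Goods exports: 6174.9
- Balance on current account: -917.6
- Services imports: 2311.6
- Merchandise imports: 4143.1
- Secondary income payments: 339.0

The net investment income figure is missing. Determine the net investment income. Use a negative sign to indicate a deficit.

Current account = goods balance + services balance + net primary income + net secondary income
Sum of the known components = 267.2
Net investment income = CA - (known components) = -917.6 - 267.2 = -1184.8

-1184.8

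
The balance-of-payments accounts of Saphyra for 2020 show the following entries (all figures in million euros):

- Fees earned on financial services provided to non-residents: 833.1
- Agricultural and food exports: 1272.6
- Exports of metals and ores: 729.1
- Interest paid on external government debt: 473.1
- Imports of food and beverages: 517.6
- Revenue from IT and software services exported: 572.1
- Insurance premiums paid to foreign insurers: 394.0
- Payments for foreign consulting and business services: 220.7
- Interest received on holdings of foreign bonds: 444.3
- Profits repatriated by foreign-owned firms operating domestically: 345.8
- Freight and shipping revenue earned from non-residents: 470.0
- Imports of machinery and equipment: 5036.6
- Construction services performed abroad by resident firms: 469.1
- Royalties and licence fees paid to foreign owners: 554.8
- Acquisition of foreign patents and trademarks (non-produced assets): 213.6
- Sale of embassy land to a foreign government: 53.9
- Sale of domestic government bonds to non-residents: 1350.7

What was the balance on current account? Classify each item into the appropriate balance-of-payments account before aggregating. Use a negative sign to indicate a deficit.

-2752.3

Goods: -5036.6 + 729.1 + 1272.6 - 517.6 = -3552.5
Services: -554.8 + 572.1 + 833.1 + 470.0 - 220.7 - 394.0 + 469.1 = 1174.8
Primary income: -345.8 - 473.1 + 444.3 = -374.6
Current account = (-3552.5) + 1174.8 + (-374.6) = -2752.3
(Excluded from the current account — capital account: acquisition of foreign patents and trademarks (non-produced assets) 213.6, sale of embassy land to a foreign government 53.9; financial account: sale of domestic government bonds to non-residents 1350.7.)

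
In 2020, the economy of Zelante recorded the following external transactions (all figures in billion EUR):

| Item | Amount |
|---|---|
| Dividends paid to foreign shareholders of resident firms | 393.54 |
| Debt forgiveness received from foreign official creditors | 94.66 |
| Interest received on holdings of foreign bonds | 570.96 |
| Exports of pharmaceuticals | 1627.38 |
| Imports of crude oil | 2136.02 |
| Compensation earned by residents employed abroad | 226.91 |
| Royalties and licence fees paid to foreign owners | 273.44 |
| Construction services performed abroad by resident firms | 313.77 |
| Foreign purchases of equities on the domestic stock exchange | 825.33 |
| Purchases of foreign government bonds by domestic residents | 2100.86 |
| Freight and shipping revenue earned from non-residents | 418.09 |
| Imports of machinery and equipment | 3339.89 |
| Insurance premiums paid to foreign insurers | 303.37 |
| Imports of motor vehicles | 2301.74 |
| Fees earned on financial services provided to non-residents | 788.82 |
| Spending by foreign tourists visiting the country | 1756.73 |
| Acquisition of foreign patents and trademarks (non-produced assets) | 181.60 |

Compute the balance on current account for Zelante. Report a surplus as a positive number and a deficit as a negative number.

-3045.34

Goods: -2301.74 - 3339.89 + 1627.38 - 2136.02 = -6150.27
Services: 1756.73 - 273.44 + 313.77 + 418.09 - 303.37 + 788.82 = 2700.60
Primary income: -393.54 + 226.91 + 570.96 = 404.33
Current account = (-6150.27) + 2700.60 + 404.33 = -3045.34
(Excluded from the current account — capital account: debt forgiveness received from foreign official creditors 94.66, acquisition of foreign patents and trademarks (non-produced assets) 181.60; financial account: foreign purchases of equities on the domestic stock exchange 825.33, purchases of foreign government bonds by domestic residents 2100.86.)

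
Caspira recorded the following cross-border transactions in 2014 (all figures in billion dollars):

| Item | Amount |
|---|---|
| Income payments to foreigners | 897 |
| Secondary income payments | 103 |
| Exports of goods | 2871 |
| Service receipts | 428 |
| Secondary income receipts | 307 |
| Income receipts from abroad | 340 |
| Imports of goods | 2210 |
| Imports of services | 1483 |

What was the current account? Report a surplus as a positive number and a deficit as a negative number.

Goods balance = 2871 - 2210 = 661
Services balance = 428 - 1483 = -1055
Trade balance (goods + services) = 661 + (-1055) = -394
Net primary income = 340 - 897 = -557
Net secondary income = 307 - 103 = 204
Current account = -394 + (-557) + 204 = -747

-747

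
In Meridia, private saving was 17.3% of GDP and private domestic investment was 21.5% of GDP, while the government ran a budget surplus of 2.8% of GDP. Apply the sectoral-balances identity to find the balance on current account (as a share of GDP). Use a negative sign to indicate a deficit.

-1.4

By the sectoral-balances identity, CA = (S_private - I) + (T - G).
Private balance = 17.3 - 21.5 = -4.2
Government balance (T - G) = 2.8
CA = -4.2 + 2.8 = -1.4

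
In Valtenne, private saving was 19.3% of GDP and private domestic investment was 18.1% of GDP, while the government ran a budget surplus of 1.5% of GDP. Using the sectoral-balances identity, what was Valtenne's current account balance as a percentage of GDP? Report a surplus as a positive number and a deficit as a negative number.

2.7

By the sectoral-balances identity, CA = (S_private - I) + (T - G).
Private balance = 19.3 - 18.1 = 1.2
Government balance (T - G) = 1.5
CA = 1.2 + 1.5 = 2.7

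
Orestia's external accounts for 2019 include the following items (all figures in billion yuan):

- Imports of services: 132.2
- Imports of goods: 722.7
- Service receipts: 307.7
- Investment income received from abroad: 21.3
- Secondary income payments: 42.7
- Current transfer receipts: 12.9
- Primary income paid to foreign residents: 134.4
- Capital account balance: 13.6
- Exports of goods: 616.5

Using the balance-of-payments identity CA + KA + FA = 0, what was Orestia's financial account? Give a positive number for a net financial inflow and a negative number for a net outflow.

60.0

Goods balance = 616.5 - 722.7 = -106.2
Services balance = 307.7 - 132.2 = 175.5
Trade balance (goods + services) = -106.2 + 175.5 = 69.3
Net primary income = 21.3 - 134.4 = -113.1
Net secondary income = 12.9 - 42.7 = -29.8
Current account = 69.3 + (-113.1) + (-29.8) = -73.6
Financial account = -(-73.6 + 13.6) = 60.0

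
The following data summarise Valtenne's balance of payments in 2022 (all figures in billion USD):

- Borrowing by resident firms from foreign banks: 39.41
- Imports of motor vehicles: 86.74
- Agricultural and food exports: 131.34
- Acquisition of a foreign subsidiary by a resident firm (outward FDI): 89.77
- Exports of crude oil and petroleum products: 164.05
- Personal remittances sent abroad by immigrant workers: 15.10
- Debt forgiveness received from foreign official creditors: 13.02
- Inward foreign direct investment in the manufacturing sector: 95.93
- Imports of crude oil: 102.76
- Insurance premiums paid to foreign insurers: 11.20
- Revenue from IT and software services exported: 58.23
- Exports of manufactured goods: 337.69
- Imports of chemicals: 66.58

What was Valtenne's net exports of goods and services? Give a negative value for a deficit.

424.03

Goods: -86.74 + 131.34 - 66.58 + 164.05 - 102.76 + 337.69 = 377.00
Services: 58.23 - 11.20 = 47.03
Trade balance = 377.00 + 47.03 = 424.03
(Excluded from the trade balance — financial account: borrowing by resident firms from foreign banks 39.41, acquisition of a foreign subsidiary by a resident firm (outward FDI) 89.77, inward foreign direct investment in the manufacturing sector 95.93; secondary income: personal remittances sent abroad by immigrant workers 15.10; capital account: debt forgiveness received from foreign official creditors 13.02.)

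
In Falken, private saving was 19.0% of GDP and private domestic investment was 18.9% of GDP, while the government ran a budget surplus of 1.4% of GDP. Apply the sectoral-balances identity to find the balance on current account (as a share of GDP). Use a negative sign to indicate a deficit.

1.5

By the sectoral-balances identity, CA = (S_private - I) + (T - G).
Private balance = 19.0 - 18.9 = 0.1
Government balance (T - G) = 1.4
CA = 0.1 + 1.4 = 1.5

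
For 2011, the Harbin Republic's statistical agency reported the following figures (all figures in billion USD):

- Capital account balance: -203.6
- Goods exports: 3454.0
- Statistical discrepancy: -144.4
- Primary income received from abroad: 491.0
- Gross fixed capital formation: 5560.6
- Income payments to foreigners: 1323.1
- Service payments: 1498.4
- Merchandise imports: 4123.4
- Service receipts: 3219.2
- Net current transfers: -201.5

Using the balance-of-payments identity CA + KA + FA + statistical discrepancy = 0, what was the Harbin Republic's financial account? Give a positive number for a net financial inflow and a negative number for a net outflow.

Goods balance = 3454.0 - 4123.4 = -669.4
Services balance = 3219.2 - 1498.4 = 1720.8
Trade balance (goods + services) = -669.4 + 1720.8 = 1051.4
Net primary income = 491.0 - 1323.1 = -832.1
Net secondary income = -201.5
Current account = 1051.4 + (-832.1) + (-201.5) = 17.8
Financial account = -(17.8 + (-203.6) + (-144.4)) = 330.2

330.2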